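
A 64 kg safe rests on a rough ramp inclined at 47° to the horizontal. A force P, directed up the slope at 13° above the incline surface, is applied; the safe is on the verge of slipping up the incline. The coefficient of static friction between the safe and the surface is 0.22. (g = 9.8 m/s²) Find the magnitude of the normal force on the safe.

N ≈ 306 N

On the verge of sliding up the incline, friction equals μN and acts down the slope.
Perpendicular: N + P sin 13° = W cos 47° = 427.7 N.
Along incline: P cos 13° = W sin 47° + μN  with W sin 47° = 458.7 N.
Solving the pair for P and N: P = 539.9 N, N = 306.3 N (and f = μN = 67.38 N).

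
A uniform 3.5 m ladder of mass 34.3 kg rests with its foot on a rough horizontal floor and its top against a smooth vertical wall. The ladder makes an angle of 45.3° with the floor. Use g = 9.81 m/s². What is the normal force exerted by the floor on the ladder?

N_floor ≈ 336 N

ΣF_y = 0: N_floor = 34.3×9.81 = 336.48 N.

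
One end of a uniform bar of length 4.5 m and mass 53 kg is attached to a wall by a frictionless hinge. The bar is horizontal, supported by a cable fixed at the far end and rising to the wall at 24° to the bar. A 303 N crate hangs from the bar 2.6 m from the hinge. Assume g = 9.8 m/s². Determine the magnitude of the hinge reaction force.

|H| ≈ 1050 N

Take torques about the hinge: T sin 24° · 4.5 = 53×9.8×2.25 + 303×2.6 = 1956.5 N·m.
So T = 1956.5 / (0.4067 × 4.5) = 1068.9 N.
ΣF_x = 0: H_x = T cos 24° = 976.5 N.
ΣF_y = 0: H_y = (53×9.8 + 303) − T sin 24° = 822.4 − 434.77 = 387.63 N.
|H| = √(H_x² + H_y²) = √((976.5)² + (387.63)²) = 1050.6 N.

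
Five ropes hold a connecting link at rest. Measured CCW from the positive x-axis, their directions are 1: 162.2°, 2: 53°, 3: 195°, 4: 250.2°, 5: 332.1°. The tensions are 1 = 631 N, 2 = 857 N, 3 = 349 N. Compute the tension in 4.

Resolve: ΣF_x = 631 cos 162.2° + 857 cos 53° + 349 cos 195° + T_4 cos 250.2° + T_5 cos 332.1° = 0.
        ΣF_y = 631 sin 162.2° + 857 sin 53° + 349 sin 195° + T_4 sin 250.2° + T_5 sin 332.1° = 0.
The known terms sum to (-422.1, 787) N, so -0.3387 T_4 + 0.8838 T_5 = 422.1 and -0.9409 T_4 − 0.4679 T_5 = -787.
Solving simultaneously: T_4 = 503 N, T_5 = 670.5 N.

T_4 ≈ 503 N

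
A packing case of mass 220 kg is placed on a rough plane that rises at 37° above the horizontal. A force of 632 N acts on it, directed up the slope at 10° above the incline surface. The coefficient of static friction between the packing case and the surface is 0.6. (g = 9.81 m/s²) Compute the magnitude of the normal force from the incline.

N ≈ 1610 N

Axes along / perpendicular to the incline. W sin 37° = 1299 N down-slope; W cos 37° = 1724 N into the surface.
Perpendicular: N = W cos 37° − P sin 10° = 1724 − 109.7 = 1614 N.
Along incline: P cos 10° + f = W sin 37° (friction acts up-slope) → f = 1299 − 622.4 = 676.4 N.
|f| = 676.4 N ≤ μN = 968.3 N, so the packing case is indeed static.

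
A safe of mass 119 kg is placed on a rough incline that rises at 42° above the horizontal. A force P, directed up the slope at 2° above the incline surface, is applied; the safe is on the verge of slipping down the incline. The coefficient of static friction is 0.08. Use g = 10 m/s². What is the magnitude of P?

On the verge of sliding down the incline, friction equals μN and acts up the slope.
Perpendicular: N + P sin 2° = W cos 42° = 884.3 N.
Along incline: P cos 2° + μN = W sin 42° with W sin 42° = 796.3 N.
Solving the pair for P and N: P = 728 N, N = 858.9 N (and f = μN = 68.71 N).

P ≈ 728 N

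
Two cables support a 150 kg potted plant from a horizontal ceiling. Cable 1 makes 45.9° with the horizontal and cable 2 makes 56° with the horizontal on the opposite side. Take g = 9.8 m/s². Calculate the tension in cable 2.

T_2 ≈ 1050 N

Weight W = 150 × 9.8 = 1470 N acts straight down.
Horizontal: T_1 cos 45.9° = T_2 cos 56°  →  T_1 = 0.8035 T_2.
Vertical: T_1 sin 45.9° + T_2 sin 56° = 1470.
Substituting the horizontal relation into the vertical equation gives 1.406 T_2 = 1470, so T_2 = 1045 N.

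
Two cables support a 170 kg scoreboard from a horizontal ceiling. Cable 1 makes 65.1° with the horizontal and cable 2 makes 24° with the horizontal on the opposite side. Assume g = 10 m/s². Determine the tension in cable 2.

T_2 ≈ 716 N

Weight W = 170 × 10 = 1700 N acts straight down.
Horizontal: T_1 cos 65.1° = T_2 cos 24°  →  T_1 = 2.17 T_2.
Vertical: T_1 sin 65.1° + T_2 sin 24° = 1700.
Substituting the horizontal relation into the vertical equation gives 2.375 T_2 = 1700, so T_2 = 715.8 N.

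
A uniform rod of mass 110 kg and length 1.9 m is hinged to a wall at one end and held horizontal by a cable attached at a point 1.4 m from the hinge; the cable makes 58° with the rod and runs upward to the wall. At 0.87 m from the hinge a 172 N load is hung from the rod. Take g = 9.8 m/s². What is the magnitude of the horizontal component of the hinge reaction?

Take torques about the hinge: T sin 58° · 1.4 = 110×9.8×0.95 + 172×0.87 = 1173.7 N·m.
So T = 1173.7 / (0.8480 × 1.4) = 988.61 N.
ΣF_x = 0: H_x = T cos 58° = 523.88 N.

H_x ≈ 524 N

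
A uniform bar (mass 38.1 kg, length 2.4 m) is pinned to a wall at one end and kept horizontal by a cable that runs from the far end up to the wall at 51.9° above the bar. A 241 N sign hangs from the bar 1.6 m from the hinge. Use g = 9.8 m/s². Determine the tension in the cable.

Take torques about the hinge: T sin 51.9° · 2.4 = 38.1×9.8×1.2 + 241×1.6 = 833.66 N·m.
So T = 833.66 / (0.7869 × 2.4) = 441.4 N.

T ≈ 441 N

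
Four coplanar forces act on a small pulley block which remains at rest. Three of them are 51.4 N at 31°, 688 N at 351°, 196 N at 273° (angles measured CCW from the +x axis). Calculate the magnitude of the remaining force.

F ≈ 784 N

Sum the known components: ΣF_x = 733.8 N, ΣF_y = -276.9 N.
For equilibrium the remaining force must supply (−ΣF_x, −ΣF_y) = (-733.8, 276.9) N.
Magnitude = √((-733.8)² + (276.9)²) = 784.3 N; direction = atan2(276.9, -733.8) = 159.3°.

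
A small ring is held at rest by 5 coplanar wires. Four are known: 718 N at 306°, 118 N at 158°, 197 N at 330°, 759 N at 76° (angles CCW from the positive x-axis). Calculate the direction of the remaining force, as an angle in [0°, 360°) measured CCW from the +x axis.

θ ≈ 189°

Sum the known components: ΣF_x = 666.8 N, ΣF_y = 101.3 N.
For equilibrium the remaining force must supply (−ΣF_x, −ΣF_y) = (-666.8, -101.3) N.
Magnitude = √((-666.8)² + (-101.3)²) = 674.5 N; direction = atan2(-101.3, -666.8) = 188.6°.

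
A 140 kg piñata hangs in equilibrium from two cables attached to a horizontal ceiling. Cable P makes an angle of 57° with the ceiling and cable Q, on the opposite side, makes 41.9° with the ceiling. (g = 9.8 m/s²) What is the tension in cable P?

T_P ≈ 1030 N

Weight W = 140 × 9.8 = 1372 N acts straight down.
Horizontal: T_P cos 57° = T_Q cos 41.9°  →  T_Q = 0.7317 T_P.
Vertical: T_P sin 57° + T_Q sin 41.9° = 1372.
Substituting the horizontal relation into the vertical equation gives 1.327 T_P = 1372, so T_P = 1034 N.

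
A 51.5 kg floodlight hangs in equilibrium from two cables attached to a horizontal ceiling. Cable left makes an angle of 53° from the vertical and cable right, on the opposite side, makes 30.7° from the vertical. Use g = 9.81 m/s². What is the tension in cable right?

T_right ≈ 406 N

Angles from the horizontal: cable left is 90° − 53° = 37°, cable right is 90° − 30.7° = 59.3°.
Weight W = 51.5 × 9.81 = 505.2 N acts straight down.
Horizontal: T_left cos 37° = T_right cos 59.3°  →  T_left = 0.6393 T_right.
Vertical: T_left sin 37° + T_right sin 59.3° = 505.2.
Substituting the horizontal relation into the vertical equation gives 1.245 T_right = 505.2, so T_right = 405.9 N.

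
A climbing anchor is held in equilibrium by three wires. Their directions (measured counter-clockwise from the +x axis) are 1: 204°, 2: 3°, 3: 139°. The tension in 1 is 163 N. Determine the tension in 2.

Resolve: ΣF_x = 163 cos 204° + T_2 cos 3° + T_3 cos 139° = 0.
        ΣF_y = 163 sin 204° + T_2 sin 3° + T_3 sin 139° = 0.
The known terms sum to (-148.9, -66.3) N, so 0.9986 T_2 − 0.7547 T_3 = 148.9 and 0.0523 T_2 + 0.6561 T_3 = 66.3.
Solving simultaneously: T_2 = 212.7 N, T_3 = 84.09 N.

T_2 ≈ 213 N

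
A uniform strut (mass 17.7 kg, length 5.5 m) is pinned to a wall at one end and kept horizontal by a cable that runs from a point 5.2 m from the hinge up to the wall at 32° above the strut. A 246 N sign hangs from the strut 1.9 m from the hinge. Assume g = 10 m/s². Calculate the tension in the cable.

Take torques about the hinge: T sin 32° · 5.2 = 17.7×10×2.75 + 246×1.9 = 954.15 N·m.
So T = 954.15 / (0.5299 × 5.2) = 346.26 N.

T ≈ 346 N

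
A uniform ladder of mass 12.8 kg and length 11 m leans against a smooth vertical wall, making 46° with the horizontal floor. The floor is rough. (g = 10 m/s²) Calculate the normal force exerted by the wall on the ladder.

Torques about the foot: N_wall · 11 sin 46° = 12.8×10×5.5 cos 46° → N_wall = 61.804 N.

N_wall ≈ 61.8 N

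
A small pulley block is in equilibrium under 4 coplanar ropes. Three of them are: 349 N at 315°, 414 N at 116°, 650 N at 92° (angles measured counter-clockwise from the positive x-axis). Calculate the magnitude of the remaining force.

Sum the known components: ΣF_x = 42.61 N, ΣF_y = 774.9 N.
For equilibrium the remaining force must supply (−ΣF_x, −ΣF_y) = (-42.61, -774.9) N.
Magnitude = √((-42.61)² + (-774.9)²) = 776.1 N; direction = atan2(-774.9, -42.61) = 266.9°.

F ≈ 776 N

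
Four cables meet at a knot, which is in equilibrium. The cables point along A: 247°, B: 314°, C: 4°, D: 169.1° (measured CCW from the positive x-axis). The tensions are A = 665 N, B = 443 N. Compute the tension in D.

Resolve: ΣF_x = 665 cos 247° + 443 cos 314° + T_C cos 4° + T_D cos 169.1° = 0.
        ΣF_y = 665 sin 247° + 443 sin 314° + T_C sin 4° + T_D sin 169.1° = 0.
The known terms sum to (47.9, -930.8) N, so 0.9976 T_C − 0.9820 T_D = -47.9 and 0.0698 T_C + 0.1891 T_D = 930.8.
Solving simultaneously: T_C = 3519 N, T_D = 3624 N.

T_D ≈ 3620 N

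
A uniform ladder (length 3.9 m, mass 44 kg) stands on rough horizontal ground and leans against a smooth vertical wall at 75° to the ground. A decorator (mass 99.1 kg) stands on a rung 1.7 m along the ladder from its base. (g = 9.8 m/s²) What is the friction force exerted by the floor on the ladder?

f ≈ 171 N

Torques about the foot: N_wall · 3.9 sin 75° = 44×9.8×1.95 cos 75° + 99.1×9.8×1.7 cos 75° → N_wall = 171.2 N.
ΣF_x = 0: f_floor = N_wall = 171.2 N.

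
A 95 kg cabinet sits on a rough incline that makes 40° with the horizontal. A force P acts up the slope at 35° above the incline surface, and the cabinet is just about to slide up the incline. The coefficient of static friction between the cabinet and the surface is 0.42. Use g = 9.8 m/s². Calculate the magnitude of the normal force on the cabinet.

On the verge of sliding up the incline, friction equals μN and acts down the slope.
Perpendicular: N + P sin 35° = W cos 40° = 713.2 N.
Along incline: P cos 35° = W sin 40° + μN  with W sin 40° = 598.4 N.
Solving the pair for P and N: P = 847.1 N, N = 227.3 N (and f = μN = 95.47 N).

N ≈ 227 N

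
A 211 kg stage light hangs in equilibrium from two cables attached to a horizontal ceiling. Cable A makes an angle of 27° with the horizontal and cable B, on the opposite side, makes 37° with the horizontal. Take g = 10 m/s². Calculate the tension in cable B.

Weight W = 211 × 10 = 2110 N acts straight down.
Horizontal: T_A cos 27° = T_B cos 37°  →  T_A = 0.8963 T_B.
Vertical: T_A sin 27° + T_B sin 37° = 2110.
Substituting the horizontal relation into the vertical equation gives 1.009 T_B = 2110, so T_B = 2092 N.

T_B ≈ 2090 N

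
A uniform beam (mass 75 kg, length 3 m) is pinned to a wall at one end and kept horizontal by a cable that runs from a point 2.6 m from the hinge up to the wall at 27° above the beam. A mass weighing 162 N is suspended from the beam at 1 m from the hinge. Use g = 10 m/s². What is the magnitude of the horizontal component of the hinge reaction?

Take torques about the hinge: T sin 27° · 2.6 = 75×10×1.5 + 162×1 = 1287 N·m.
So T = 1287 / (0.4540 × 2.6) = 1090.3 N.
ΣF_x = 0: H_x = T cos 27° = 971.49 N.

H_x ≈ 971 N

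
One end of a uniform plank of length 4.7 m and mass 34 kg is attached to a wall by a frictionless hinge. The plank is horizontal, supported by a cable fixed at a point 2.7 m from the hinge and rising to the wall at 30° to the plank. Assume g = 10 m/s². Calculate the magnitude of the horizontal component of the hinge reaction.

Take torques about the hinge: T sin 30° · 2.7 = 34×10×2.35 = 799 N·m.
So T = 799 / (0.5000 × 2.7) = 591.85 N.
ΣF_x = 0: H_x = T cos 30° = 512.56 N.

H_x ≈ 513 N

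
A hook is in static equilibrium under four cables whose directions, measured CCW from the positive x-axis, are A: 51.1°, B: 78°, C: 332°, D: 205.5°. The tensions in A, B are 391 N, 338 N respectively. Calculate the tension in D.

Resolve: ΣF_x = 391 cos 51.1° + 338 cos 78° + T_C cos 332° + T_D cos 205.5° = 0.
        ΣF_y = 391 sin 51.1° + 338 sin 78° + T_C sin 332° + T_D sin 205.5° = 0.
The known terms sum to (315.8, 634.9) N, so 0.8829 T_C − 0.9026 T_D = -315.8 and -0.4695 T_C − 0.4305 T_D = -634.9.
Solving simultaneously: T_C = 543.8 N, T_D = 881.8 N.

T_D ≈ 882 N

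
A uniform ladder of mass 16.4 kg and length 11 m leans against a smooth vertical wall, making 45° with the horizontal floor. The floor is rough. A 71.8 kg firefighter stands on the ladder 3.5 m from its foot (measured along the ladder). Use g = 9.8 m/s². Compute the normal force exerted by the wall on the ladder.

Torques about the foot: N_wall · 11 sin 45° = 16.4×9.8×5.5 cos 45° + 71.8×9.8×3.5 cos 45° → N_wall = 304.25 N.

N_wall ≈ 304 N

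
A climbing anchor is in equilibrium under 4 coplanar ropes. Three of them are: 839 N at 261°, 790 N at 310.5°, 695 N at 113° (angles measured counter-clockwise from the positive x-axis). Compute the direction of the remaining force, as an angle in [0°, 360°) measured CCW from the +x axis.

θ ≈ 97.9°

Sum the known components: ΣF_x = 110.3 N, ΣF_y = -789.6 N.
For equilibrium the remaining force must supply (−ΣF_x, −ΣF_y) = (-110.3, 789.6) N.
Magnitude = √((-110.3)² + (789.6)²) = 797.3 N; direction = atan2(789.6, -110.3) = 97.9°.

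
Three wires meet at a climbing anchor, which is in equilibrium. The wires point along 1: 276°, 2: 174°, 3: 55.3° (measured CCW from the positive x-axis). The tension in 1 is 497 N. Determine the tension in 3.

Resolve: ΣF_x = 497 cos 276° + T_2 cos 174° + T_3 cos 55.3° = 0.
        ΣF_y = 497 sin 276° + T_2 sin 174° + T_3 sin 55.3° = 0.
The known terms sum to (51.95, -494.3) N, so -0.9945 T_2 + 0.5693 T_3 = -51.95 and 0.1045 T_2 + 0.8221 T_3 = 494.3.
Solving simultaneously: T_2 = 369.5 N, T_3 = 554.2 N.

T_3 ≈ 554 N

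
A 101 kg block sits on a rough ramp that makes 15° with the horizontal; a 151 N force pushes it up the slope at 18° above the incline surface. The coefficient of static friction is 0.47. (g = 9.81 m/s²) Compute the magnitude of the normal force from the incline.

Axes along / perpendicular to the incline. W sin 15° = 256.4 N down-slope; W cos 15° = 957 N into the surface.
Perpendicular: N = W cos 15° − P sin 18° = 957 − 46.66 = 910.4 N.
Along incline: P cos 18° + f = W sin 15° (friction acts up-slope) → f = 256.4 − 143.6 = 112.8 N.
|f| = 112.8 N ≤ μN = 427.9 N, so the block is indeed static.

N ≈ 910 N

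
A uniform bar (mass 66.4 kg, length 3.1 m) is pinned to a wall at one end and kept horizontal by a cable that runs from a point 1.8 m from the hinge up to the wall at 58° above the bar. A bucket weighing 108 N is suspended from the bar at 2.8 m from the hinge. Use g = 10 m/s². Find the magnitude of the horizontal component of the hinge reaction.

H_x ≈ 462 N

Take torques about the hinge: T sin 58° · 1.8 = 66.4×10×1.55 + 108×2.8 = 1331.6 N·m.
So T = 1331.6 / (0.8480 × 1.8) = 872.33 N.
ΣF_x = 0: H_x = T cos 58° = 462.26 N.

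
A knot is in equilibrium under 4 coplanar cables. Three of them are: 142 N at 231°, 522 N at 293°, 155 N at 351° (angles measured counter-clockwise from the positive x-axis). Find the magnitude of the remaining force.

F ≈ 671 N

Sum the known components: ΣF_x = 267.7 N, ΣF_y = -615.1 N.
For equilibrium the remaining force must supply (−ΣF_x, −ΣF_y) = (-267.7, 615.1) N.
Magnitude = √((-267.7)² + (615.1)²) = 670.8 N; direction = atan2(615.1, -267.7) = 113.5°.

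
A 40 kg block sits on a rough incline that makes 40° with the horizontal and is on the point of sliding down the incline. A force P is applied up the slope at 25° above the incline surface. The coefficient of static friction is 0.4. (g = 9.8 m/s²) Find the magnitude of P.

P ≈ 179 N

On the verge of sliding down the incline, friction equals μN and acts up the slope.
Perpendicular: N + P sin 25° = W cos 40° = 300.3 N.
Along incline: P cos 25° + μN = W sin 40° with W sin 40° = 252 N.
Solving the pair for P and N: P = 178.8 N, N = 224.7 N (and f = μN = 89.88 N).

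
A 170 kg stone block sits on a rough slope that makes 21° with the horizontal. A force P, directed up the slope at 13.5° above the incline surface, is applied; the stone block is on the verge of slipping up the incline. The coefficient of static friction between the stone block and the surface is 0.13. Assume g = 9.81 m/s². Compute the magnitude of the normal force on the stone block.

N ≈ 1370 N

On the verge of sliding up the incline, friction equals μN and acts down the slope.
Perpendicular: N + P sin 13.5° = W cos 21° = 1557 N.
Along incline: P cos 13.5° = W sin 21° + μN  with W sin 21° = 597.7 N.
Solving the pair for P and N: P = 797.9 N, N = 1371 N (and f = μN = 178.2 N).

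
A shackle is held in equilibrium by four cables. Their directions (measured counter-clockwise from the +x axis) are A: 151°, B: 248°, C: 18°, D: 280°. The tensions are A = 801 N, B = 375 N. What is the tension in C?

T_C ≈ 829 N

Resolve: ΣF_x = 801 cos 151° + 375 cos 248° + T_C cos 18° + T_D cos 280° = 0.
        ΣF_y = 801 sin 151° + 375 sin 248° + T_C sin 18° + T_D sin 280° = 0.
The known terms sum to (-841, 40.64) N, so 0.9511 T_C + 0.1736 T_D = 841 and 0.3090 T_C − 0.9848 T_D = -40.64.
Solving simultaneously: T_C = 829.3 N, T_D = 301.5 N.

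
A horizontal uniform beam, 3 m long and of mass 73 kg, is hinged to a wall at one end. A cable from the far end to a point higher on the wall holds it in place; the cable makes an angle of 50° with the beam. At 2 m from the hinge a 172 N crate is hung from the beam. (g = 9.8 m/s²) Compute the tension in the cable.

Take torques about the hinge: T sin 50° · 3 = 73×9.8×1.5 + 172×2 = 1417.1 N·m.
So T = 1417.1 / (0.7660 × 3) = 616.63 N.

T ≈ 617 N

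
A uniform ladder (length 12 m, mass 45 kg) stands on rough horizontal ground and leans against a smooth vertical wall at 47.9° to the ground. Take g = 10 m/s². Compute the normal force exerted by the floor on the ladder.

N_floor ≈ 450 N

ΣF_y = 0: N_floor = 45×10 = 450 N.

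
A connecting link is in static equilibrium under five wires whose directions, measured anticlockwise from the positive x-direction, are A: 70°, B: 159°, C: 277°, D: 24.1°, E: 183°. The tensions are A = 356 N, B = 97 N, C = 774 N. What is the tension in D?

T_D ≈ 1120 N

Resolve: ΣF_x = 356 cos 70° + 97 cos 159° + 774 cos 277° + T_D cos 24.1° + T_E cos 183° = 0.
        ΣF_y = 356 sin 70° + 97 sin 159° + 774 sin 277° + T_D sin 24.1° + T_E sin 183° = 0.
The known terms sum to (125.5, -398.9) N, so 0.9128 T_D − 0.9986 T_E = -125.5 and 0.4083 T_D − 0.0523 T_E = 398.9.
Solving simultaneously: T_D = 1125 N, T_E = 1154 N.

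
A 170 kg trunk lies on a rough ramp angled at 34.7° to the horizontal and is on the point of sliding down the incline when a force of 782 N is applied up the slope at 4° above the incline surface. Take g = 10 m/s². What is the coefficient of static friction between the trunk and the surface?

On the verge of sliding down the incline, friction is at its maximum μN and acts up the slope.
Perpendicular to incline: N = W cos 34.7° − P sin 4° = 1398 − 54.55 = 1343 N.
Along incline: P cos 4° + μN = W sin 34.7° → μ = (W sin 34.7° − P cos 4°) / N = 0.1397.

μ ≈ 0.140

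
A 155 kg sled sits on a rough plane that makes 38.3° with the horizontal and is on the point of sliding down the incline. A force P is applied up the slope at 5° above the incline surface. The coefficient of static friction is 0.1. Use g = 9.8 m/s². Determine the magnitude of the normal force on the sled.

N ≈ 1120 N

On the verge of sliding down the incline, friction equals μN and acts up the slope.
Perpendicular: N + P sin 5° = W cos 38.3° = 1192 N.
Along incline: P cos 5° + μN = W sin 38.3° with W sin 38.3° = 941.4 N.
Solving the pair for P and N: P = 832.7 N, N = 1120 N (and f = μN = 112 N).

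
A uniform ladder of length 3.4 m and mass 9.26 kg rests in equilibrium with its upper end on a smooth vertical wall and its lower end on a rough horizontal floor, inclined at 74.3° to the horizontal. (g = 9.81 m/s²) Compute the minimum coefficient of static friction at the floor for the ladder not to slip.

ΣF_y = 0: N_floor = 9.26×9.81 = 90.841 N.
Torques about the foot: N_wall · 3.4 sin 74.3° = 9.26×9.81×1.7 cos 74.3° → N_wall = 12.767 N.
ΣF_x = 0: f_floor = N_wall = 12.767 N.
μ_min = f_floor / N_floor = 12.767 / 90.841 = 0.1405.

μ_min ≈ 0.141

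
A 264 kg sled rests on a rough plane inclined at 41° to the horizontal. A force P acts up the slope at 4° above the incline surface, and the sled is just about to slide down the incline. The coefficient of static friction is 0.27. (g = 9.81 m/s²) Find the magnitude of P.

On the verge of sliding down the incline, friction equals μN and acts up the slope.
Perpendicular: N + P sin 4° = W cos 41° = 1955 N.
Along incline: P cos 4° + μN = W sin 41° with W sin 41° = 1699 N.
Solving the pair for P and N: P = 1197 N, N = 1871 N (and f = μN = 505.2 N).

P ≈ 1200 N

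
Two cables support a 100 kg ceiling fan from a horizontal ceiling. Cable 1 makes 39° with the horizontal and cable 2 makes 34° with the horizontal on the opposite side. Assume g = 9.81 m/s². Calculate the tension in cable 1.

Weight W = 100 × 9.81 = 981 N acts straight down.
Horizontal: T_1 cos 39° = T_2 cos 34°  →  T_2 = 0.9374 T_1.
Vertical: T_1 sin 39° + T_2 sin 34° = 981.
Substituting the horizontal relation into the vertical equation gives 1.154 T_1 = 981, so T_1 = 850.4 N.

T_1 ≈ 850 N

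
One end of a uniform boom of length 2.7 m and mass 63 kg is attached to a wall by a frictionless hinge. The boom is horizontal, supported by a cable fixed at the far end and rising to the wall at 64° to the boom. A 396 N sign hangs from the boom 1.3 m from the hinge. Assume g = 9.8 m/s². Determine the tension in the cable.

T ≈ 556 N

Take torques about the hinge: T sin 64° · 2.7 = 63×9.8×1.35 + 396×1.3 = 1348.3 N·m.
So T = 1348.3 / (0.8988 × 2.7) = 555.6 N.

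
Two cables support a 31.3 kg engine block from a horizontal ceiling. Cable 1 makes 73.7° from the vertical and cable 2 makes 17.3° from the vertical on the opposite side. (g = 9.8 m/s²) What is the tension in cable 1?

T_1 ≈ 91.2 N

Angles from the horizontal: cable 1 is 90° − 73.7° = 16.3°, cable 2 is 90° − 17.3° = 72.7°.
Weight W = 31.3 × 9.8 = 306.7 N acts straight down.
Horizontal: T_1 cos 16.3° = T_2 cos 72.7°  →  T_2 = 3.228 T_1.
Vertical: T_1 sin 16.3° + T_2 sin 72.7° = 306.7.
Substituting the horizontal relation into the vertical equation gives 3.362 T_1 = 306.7, so T_1 = 91.23 N.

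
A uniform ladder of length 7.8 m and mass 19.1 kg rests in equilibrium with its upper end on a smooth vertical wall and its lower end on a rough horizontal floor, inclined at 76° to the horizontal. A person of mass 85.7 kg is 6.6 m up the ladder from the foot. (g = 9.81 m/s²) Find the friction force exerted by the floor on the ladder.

f ≈ 201 N

Torques about the foot: N_wall · 7.8 sin 76° = 19.1×9.81×3.9 cos 76° + 85.7×9.81×6.6 cos 76° → N_wall = 200.72 N.
ΣF_x = 0: f_floor = N_wall = 200.72 N.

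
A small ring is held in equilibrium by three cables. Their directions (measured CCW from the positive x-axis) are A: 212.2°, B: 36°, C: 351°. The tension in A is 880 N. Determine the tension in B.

Resolve: ΣF_x = 880 cos 212.2° + T_B cos 36° + T_C cos 351° = 0.
        ΣF_y = 880 sin 212.2° + T_B sin 36° + T_C sin 351° = 0.
The known terms sum to (-744.6, -468.9) N, so 0.8090 T_B + 0.9877 T_C = 744.6 and 0.5878 T_B − 0.1564 T_C = 468.9.
Solving simultaneously: T_B = 819.7 N, T_C = 82.48 N.

T_B ≈ 820 N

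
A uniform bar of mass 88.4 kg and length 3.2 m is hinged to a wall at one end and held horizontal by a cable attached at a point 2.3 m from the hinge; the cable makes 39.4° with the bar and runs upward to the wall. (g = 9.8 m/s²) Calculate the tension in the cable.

Take torques about the hinge: T sin 39.4° · 2.3 = 88.4×9.8×1.6 = 1386.1 N·m.
So T = 1386.1 / (0.6347 × 2.3) = 949.47 N.

T ≈ 949 N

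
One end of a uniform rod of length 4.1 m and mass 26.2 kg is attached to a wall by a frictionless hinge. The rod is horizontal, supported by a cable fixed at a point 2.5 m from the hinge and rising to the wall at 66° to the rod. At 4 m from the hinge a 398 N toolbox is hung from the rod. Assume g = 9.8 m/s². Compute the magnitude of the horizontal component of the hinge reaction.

H_x ≈ 377 N

Take torques about the hinge: T sin 66° · 2.5 = 26.2×9.8×2.05 + 398×4 = 2118.4 N·m.
So T = 2118.4 / (0.9135 × 2.5) = 927.53 N.
ΣF_x = 0: H_x = T cos 66° = 377.26 N.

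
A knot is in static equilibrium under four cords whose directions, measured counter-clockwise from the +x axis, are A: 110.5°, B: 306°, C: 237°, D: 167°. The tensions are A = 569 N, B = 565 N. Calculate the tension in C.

Resolve: ΣF_x = 569 cos 110.5° + 565 cos 306° + T_C cos 237° + T_D cos 167° = 0.
        ΣF_y = 569 sin 110.5° + 565 sin 306° + T_C sin 237° + T_D sin 167° = 0.
The known terms sum to (132.8, 75.87) N, so -0.5446 T_C − 0.9744 T_D = -132.8 and -0.8387 T_C + 0.2250 T_D = -75.87.
Solving simultaneously: T_C = 110.5 N, T_D = 74.58 N.

T_C ≈ 110 N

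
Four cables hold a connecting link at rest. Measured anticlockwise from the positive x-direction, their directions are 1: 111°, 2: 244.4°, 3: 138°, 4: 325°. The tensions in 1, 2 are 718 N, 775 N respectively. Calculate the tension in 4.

Resolve: ΣF_x = 718 cos 111° + 775 cos 244.4° + T_3 cos 138° + T_4 cos 325° = 0.
        ΣF_y = 718 sin 111° + 775 sin 244.4° + T_3 sin 138° + T_4 sin 325° = 0.
The known terms sum to (-592.2, -28.61) N, so -0.7431 T_3 + 0.8192 T_4 = 592.2 and 0.6691 T_3 − 0.5736 T_4 = 28.61.
Solving simultaneously: T_3 = 2979 N, T_4 = 3426 N.

T_4 ≈ 3430 N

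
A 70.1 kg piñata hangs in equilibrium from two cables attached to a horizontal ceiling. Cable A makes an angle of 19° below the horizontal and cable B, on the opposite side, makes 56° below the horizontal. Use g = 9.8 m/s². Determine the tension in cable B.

T_B ≈ 672 N

Weight W = 70.1 × 9.8 = 687 N acts straight down.
Horizontal: T_A cos 19° = T_B cos 56°  →  T_A = 0.5914 T_B.
Vertical: T_A sin 19° + T_B sin 56° = 687.
Substituting the horizontal relation into the vertical equation gives 1.022 T_B = 687, so T_B = 672.5 N.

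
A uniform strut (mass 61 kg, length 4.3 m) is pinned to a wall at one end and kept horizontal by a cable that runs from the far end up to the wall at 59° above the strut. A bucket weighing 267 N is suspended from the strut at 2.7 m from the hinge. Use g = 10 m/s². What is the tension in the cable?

Take torques about the hinge: T sin 59° · 4.3 = 61×10×2.15 + 267×2.7 = 2032.4 N·m.
So T = 2032.4 / (0.8572 × 4.3) = 551.41 N.

T ≈ 551 N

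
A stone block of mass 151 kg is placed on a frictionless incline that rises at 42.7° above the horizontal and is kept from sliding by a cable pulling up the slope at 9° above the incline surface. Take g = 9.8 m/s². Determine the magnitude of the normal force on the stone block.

N ≈ 929 N

Take axes along and perpendicular to the incline. Weight components: W sin 42.7° = 1004 N down-slope, W cos 42.7° = 1088 N into the surface.
Along incline: T cos 9° = W sin 42.7° → T = 1016 N.
Perpendicular: N = W cos 42.7° − T sin 9° = 928.6 N.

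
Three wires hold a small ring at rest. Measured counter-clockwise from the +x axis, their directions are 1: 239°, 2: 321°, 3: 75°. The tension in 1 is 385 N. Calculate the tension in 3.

T_3 ≈ 417 N

Resolve: ΣF_x = 385 cos 239° + T_2 cos 321° + T_3 cos 75° = 0.
        ΣF_y = 385 sin 239° + T_2 sin 321° + T_3 sin 75° = 0.
The known terms sum to (-198.3, -330) N, so 0.7771 T_2 + 0.2588 T_3 = 198.3 and -0.6293 T_2 + 0.9659 T_3 = 330.
Solving simultaneously: T_2 = 116.2 N, T_3 = 417.3 N.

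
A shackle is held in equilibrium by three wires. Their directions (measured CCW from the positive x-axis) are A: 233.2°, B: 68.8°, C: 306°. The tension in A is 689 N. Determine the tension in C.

T_C ≈ 220 N

Resolve: ΣF_x = 689 cos 233.2° + T_B cos 68.8° + T_C cos 306° = 0.
        ΣF_y = 689 sin 233.2° + T_B sin 68.8° + T_C sin 306° = 0.
The known terms sum to (-412.7, -551.7) N, so 0.3616 T_B + 0.5878 T_C = 412.7 and 0.9323 T_B − 0.8090 T_C = 551.7.
Solving simultaneously: T_B = 783 N, T_C = 220.4 N.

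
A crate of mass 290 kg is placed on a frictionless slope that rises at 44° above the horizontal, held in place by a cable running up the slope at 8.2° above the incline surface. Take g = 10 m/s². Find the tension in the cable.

T ≈ 2040 N

Take axes along and perpendicular to the incline. Weight components: W sin 44° = 2015 N down-slope, W cos 44° = 2086 N into the surface.
Along incline: T cos 8.2° = W sin 44° → T = 2035 N.
Perpendicular: N = W cos 44° − T sin 8.2° = 1796 N.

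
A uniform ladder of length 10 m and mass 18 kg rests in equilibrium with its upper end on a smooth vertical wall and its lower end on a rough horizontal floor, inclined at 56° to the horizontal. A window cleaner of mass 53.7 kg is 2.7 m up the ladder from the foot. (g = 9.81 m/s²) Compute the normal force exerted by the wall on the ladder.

N_wall ≈ 155 N

Torques about the foot: N_wall · 10 sin 56° = 18×9.81×5 cos 56° + 53.7×9.81×2.7 cos 56° → N_wall = 155.49 N.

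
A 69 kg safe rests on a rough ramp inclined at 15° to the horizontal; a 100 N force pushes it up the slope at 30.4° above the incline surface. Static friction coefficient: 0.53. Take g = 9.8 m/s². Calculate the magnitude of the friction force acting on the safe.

Axes along / perpendicular to the incline. W sin 15° = 175 N down-slope; W cos 15° = 653.2 N into the surface.
Perpendicular: N = W cos 15° − P sin 30.4° = 653.2 − 50.6 = 602.6 N.
Along incline: P cos 30.4° + f = W sin 15° (friction acts up-slope) → f = 175 − 86.25 = 88.76 N.
|f| = 88.76 N ≤ μN = 319.4 N, so the safe is indeed static.

f ≈ 88.8 N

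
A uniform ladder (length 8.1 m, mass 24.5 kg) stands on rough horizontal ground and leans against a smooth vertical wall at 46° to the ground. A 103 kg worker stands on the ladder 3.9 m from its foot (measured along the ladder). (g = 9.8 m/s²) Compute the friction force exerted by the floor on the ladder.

f ≈ 585 N

Torques about the foot: N_wall · 8.1 sin 46° = 24.5×9.8×4.05 cos 46° + 103×9.8×3.9 cos 46° → N_wall = 585.26 N.
ΣF_x = 0: f_floor = N_wall = 585.26 N.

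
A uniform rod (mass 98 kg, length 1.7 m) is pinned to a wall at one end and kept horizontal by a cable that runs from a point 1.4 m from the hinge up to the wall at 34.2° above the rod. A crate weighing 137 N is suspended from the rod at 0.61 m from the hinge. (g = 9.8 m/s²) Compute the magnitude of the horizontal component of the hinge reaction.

Take torques about the hinge: T sin 34.2° · 1.4 = 98×9.8×0.85 + 137×0.61 = 899.91 N·m.
So T = 899.91 / (0.5621 × 1.4) = 1143.6 N.
ΣF_x = 0: H_x = T cos 34.2° = 945.84 N.

H_x ≈ 946 N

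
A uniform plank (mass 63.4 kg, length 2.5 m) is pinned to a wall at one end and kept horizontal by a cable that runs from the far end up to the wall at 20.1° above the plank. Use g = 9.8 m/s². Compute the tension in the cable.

T ≈ 904 N

Take torques about the hinge: T sin 20.1° · 2.5 = 63.4×9.8×1.25 = 776.65 N·m.
So T = 776.65 / (0.3437 × 2.5) = 903.98 N.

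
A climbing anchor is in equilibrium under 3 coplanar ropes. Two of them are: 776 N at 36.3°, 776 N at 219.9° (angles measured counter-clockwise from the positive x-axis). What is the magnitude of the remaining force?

Sum the known components: ΣF_x = 30.08 N, ΣF_y = -38.36 N.
For equilibrium the remaining force must supply (−ΣF_x, −ΣF_y) = (-30.08, 38.36) N.
Magnitude = √((-30.08)² + (38.36)²) = 48.75 N; direction = atan2(38.36, -30.08) = 128.1°.

F ≈ 48.7 N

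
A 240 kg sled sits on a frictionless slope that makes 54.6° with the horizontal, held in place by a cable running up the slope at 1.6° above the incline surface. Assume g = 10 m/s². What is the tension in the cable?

Take axes along and perpendicular to the incline. Weight components: W sin 54.6° = 1956 N down-slope, W cos 54.6° = 1390 N into the surface.
Along incline: T cos 1.6° = W sin 54.6° → T = 1957 N.
Perpendicular: N = W cos 54.6° − T sin 1.6° = 1336 N.

T ≈ 1960 N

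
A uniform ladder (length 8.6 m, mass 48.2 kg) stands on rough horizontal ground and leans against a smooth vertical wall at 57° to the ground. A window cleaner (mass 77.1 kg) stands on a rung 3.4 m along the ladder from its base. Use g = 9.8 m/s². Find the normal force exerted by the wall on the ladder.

Torques about the foot: N_wall · 8.6 sin 57° = 48.2×9.8×4.3 cos 57° + 77.1×9.8×3.4 cos 57° → N_wall = 347.37 N.

N_wall ≈ 347 N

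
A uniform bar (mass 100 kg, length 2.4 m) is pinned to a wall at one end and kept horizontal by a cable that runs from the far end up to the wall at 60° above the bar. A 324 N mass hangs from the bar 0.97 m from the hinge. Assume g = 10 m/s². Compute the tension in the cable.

Take torques about the hinge: T sin 60° · 2.4 = 100×10×1.2 + 324×0.97 = 1514.3 N·m.
So T = 1514.3 / (0.8660 × 2.4) = 728.56 N.

T ≈ 729 N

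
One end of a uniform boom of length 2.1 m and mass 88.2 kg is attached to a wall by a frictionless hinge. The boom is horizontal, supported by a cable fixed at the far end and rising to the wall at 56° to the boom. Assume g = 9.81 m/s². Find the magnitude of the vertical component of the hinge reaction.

Take torques about the hinge: T sin 56° · 2.1 = 88.2×9.81×1.05 = 908.5 N·m.
So T = 908.5 / (0.8290 × 2.1) = 521.84 N.
ΣF_y = 0: H_y = (88.2×9.81) − T sin 56° = 865.24 − 432.62 = 432.62 N.

|H_y| ≈ 433 N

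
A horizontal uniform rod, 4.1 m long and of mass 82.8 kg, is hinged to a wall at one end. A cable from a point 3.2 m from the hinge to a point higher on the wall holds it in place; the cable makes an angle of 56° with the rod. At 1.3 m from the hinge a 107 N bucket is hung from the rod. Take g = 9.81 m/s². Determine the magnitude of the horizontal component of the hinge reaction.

Take torques about the hinge: T sin 56° · 3.2 = 82.8×9.81×2.05 + 107×1.3 = 1804.2 N·m.
So T = 1804.2 / (0.8290 × 3.2) = 680.1 N.
ΣF_x = 0: H_x = T cos 56° = 380.31 N.

H_x ≈ 380 N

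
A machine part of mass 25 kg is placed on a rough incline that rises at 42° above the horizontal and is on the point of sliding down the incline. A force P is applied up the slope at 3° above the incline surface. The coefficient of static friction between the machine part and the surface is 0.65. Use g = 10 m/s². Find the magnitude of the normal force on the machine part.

N ≈ 183 N

On the verge of sliding down the incline, friction equals μN and acts up the slope.
Perpendicular: N + P sin 3° = W cos 42° = 185.8 N.
Along incline: P cos 3° + μN = W sin 42° with W sin 42° = 167.3 N.
Solving the pair for P and N: P = 48.23 N, N = 183.3 N (and f = μN = 119.1 N).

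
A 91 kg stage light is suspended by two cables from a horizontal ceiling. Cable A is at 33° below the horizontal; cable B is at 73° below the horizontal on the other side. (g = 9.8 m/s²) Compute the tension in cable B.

T_B ≈ 778 N

Weight W = 91 × 9.8 = 891.8 N acts straight down.
Horizontal: T_A cos 33° = T_B cos 73°  →  T_A = 0.3486 T_B.
Vertical: T_A sin 33° + T_B sin 73° = 891.8.
Substituting the horizontal relation into the vertical equation gives 1.146 T_B = 891.8, so T_B = 778.1 N.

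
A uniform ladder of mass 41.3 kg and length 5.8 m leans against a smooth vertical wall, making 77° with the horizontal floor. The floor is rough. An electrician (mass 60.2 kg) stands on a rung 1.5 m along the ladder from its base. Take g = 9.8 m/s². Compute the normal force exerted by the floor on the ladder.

ΣF_y = 0: N_floor = 41.3×9.8 + 60.2×9.8 = 994.7 N.

N_floor ≈ 995 N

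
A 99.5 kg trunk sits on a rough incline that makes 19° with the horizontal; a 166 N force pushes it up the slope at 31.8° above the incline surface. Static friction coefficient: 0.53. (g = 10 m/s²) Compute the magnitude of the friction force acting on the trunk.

f ≈ 183 N

Axes along / perpendicular to the incline. W sin 19° = 323.9 N down-slope; W cos 19° = 940.8 N into the surface.
Perpendicular: N = W cos 19° − P sin 31.8° = 940.8 − 87.47 = 853.3 N.
Along incline: P cos 31.8° + f = W sin 19° (friction acts up-slope) → f = 323.9 − 141.1 = 182.9 N.
|f| = 182.9 N ≤ μN = 452.3 N, so the trunk is indeed static.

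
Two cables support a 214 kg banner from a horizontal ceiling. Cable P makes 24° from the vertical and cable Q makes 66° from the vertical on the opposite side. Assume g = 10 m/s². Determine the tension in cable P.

T_P ≈ 1950 N

Angles from the horizontal: cable P is 90° − 24° = 66°, cable Q is 90° − 66° = 24°.
Weight W = 214 × 10 = 2140 N acts straight down.
Horizontal: T_P cos 66° = T_Q cos 24°  →  T_Q = 0.4452 T_P.
Vertical: T_P sin 66° + T_Q sin 24° = 2140.
Substituting the horizontal relation into the vertical equation gives 1.095 T_P = 2140, so T_P = 1955 N.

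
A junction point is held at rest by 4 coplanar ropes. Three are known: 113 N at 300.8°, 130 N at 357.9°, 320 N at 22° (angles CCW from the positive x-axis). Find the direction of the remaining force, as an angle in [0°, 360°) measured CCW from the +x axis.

θ ≈ 182°

Sum the known components: ΣF_x = 484.5 N, ΣF_y = 18.05 N.
For equilibrium the remaining force must supply (−ΣF_x, −ΣF_y) = (-484.5, -18.05) N.
Magnitude = √((-484.5)² + (-18.05)²) = 484.8 N; direction = atan2(-18.05, -484.5) = 182.1°.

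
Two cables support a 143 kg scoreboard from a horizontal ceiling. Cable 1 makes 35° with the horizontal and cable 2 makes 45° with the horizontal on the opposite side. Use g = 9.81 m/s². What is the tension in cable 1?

Weight W = 143 × 9.81 = 1403 N acts straight down.
Horizontal: T_1 cos 35° = T_2 cos 45°  →  T_2 = 1.158 T_1.
Vertical: T_1 sin 35° + T_2 sin 45° = 1403.
Substituting the horizontal relation into the vertical equation gives 1.393 T_1 = 1403, so T_1 = 1007 N.

T_1 ≈ 1010 N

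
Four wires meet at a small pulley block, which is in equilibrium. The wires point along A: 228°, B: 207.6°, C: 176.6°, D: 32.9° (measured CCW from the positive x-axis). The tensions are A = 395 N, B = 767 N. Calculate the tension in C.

T_C ≈ 54.1 N

Resolve: ΣF_x = 395 cos 228° + 767 cos 207.6° + T_C cos 176.6° + T_D cos 32.9° = 0.
        ΣF_y = 395 sin 228° + 767 sin 207.6° + T_C sin 176.6° + T_D sin 32.9° = 0.
The known terms sum to (-944, -648.9) N, so -0.9982 T_C + 0.8396 T_D = 944 and 0.0593 T_C + 0.5432 T_D = 648.9.
Solving simultaneously: T_C = 54.14 N, T_D = 1189 N.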